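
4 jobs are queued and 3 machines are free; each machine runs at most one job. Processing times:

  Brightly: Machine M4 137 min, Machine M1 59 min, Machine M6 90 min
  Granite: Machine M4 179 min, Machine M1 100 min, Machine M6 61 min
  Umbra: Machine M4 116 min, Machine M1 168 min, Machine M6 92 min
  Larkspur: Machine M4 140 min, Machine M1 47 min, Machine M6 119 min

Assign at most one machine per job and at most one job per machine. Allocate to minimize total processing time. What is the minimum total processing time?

Minimum total: 224 min

This is the linear assignment problem.
Optimal: Umbra→Machine M4 (116 min), Larkspur→Machine M1 (47 min), Granite→Machine M6 (61 min) — total 116+47+61 = 224 min.
Row-greedy (each job in turn takes its cheapest remaining machine) gives 236 min, worse by 12.
Next-best assignment: Umbra→Machine M4, Brightly→Machine M1, Granite→Machine M6 = 236 min.
Every other assignment is strictly worse.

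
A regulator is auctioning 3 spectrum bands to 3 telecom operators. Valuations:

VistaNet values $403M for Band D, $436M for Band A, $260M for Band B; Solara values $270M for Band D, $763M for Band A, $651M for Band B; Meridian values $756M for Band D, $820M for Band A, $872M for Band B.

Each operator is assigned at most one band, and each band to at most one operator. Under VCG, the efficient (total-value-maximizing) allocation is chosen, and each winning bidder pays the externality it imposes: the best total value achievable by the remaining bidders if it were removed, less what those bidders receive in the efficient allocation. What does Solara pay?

Solara pays $33M.

Efficient allocation: VistaNet→Band D ($403M), Solara→Band A ($763M), Meridian→Band B ($872M); total welfare W = $2038M.
Solara receives Band A at value $763M, so the others get W − 763 = $1275M.
Without Solara: best allocation of the remaining 2 bidders over all 3 bands is VistaNet→Band A ($436M), Meridian→Band B ($872M), total $1308M.
VCG payment = (others' best without Solara) − (others' welfare with Solara) = 1308 − 1275 = $33M.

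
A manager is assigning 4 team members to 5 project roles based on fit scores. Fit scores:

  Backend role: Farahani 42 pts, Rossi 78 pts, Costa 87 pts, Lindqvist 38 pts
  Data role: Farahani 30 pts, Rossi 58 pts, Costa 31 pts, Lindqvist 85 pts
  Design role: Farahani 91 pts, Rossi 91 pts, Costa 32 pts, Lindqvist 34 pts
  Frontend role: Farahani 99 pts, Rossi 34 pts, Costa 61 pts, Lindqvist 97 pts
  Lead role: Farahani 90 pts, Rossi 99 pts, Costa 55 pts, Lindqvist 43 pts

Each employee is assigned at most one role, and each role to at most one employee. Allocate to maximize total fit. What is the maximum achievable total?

Maximum total: 374 pts

Optimal: Farahani→Design role (91 pts), Rossi→Lead role (99 pts), Costa→Backend role (87 pts), Lindqvist→Frontend role (97 pts) — total 91+99+87+97 = 374 pts.
Column-greedy (each role in turn goes to its best remaining employee) gives 297 pts, worse by 77.
Next-best assignment: Farahani→Frontend role, Rossi→Lead role, Costa→Backend role, Lindqvist→Data role = 370 pts.
No other one-to-one assignment exceeds 374 pts.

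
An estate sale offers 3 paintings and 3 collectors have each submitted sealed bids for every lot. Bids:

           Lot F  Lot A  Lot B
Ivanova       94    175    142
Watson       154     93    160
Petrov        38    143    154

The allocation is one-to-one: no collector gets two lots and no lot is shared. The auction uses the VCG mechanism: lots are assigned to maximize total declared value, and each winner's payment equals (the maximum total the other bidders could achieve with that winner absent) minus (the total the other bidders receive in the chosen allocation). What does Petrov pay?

Efficient allocation: Ivanova→Lot A ($175), Watson→Lot F ($154), Petrov→Lot B ($154); total welfare W = $483.
Petrov receives Lot B at value $154, so the others get W − 154 = $329.
Without Petrov: best allocation of the remaining 2 bidders over all 3 lots is Ivanova→Lot A ($175), Watson→Lot B ($160), total $335.
VCG payment = (others' best without Petrov) − (others' welfare with Petrov) = 335 − 329 = $6.

Petrov pays $6.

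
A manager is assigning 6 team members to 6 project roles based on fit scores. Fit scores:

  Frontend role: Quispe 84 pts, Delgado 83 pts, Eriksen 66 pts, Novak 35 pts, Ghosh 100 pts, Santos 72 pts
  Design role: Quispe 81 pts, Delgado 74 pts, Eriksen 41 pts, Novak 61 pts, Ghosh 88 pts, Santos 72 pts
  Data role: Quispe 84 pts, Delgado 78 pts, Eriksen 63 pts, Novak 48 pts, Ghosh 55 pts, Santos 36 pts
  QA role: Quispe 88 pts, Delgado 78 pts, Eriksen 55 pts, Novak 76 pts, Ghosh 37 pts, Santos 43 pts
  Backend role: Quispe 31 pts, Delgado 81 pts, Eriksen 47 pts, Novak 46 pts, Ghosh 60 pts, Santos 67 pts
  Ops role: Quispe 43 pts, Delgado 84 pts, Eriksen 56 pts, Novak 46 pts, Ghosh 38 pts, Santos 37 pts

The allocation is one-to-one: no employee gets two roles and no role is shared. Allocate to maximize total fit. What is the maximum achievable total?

Optimal: Quispe→Design role (81 pts), Delgado→Ops role (84 pts), Eriksen→Data role (63 pts), Novak→QA role (76 pts), Ghosh→Frontend role (100 pts), Santos→Backend role (67 pts) — total 81+84+63+76+100+67 = 471 pts.
Row-greedy (each employee in turn takes its best remaining role) gives 395 pts, worse by 76.

Maximum total: 471 pts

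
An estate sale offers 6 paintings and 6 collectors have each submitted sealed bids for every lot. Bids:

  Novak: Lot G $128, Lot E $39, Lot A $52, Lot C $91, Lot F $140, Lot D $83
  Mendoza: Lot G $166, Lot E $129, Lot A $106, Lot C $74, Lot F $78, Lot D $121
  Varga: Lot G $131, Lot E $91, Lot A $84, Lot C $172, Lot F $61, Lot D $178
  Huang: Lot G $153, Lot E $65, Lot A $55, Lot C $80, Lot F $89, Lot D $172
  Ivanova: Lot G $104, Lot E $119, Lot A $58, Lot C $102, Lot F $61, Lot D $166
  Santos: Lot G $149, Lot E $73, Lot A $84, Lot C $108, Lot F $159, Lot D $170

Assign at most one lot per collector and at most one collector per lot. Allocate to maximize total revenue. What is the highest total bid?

Treat this as an assignment problem: match each collector to one lot.
Optimal: Novak→Lot F ($140), Mendoza→Lot A ($106), Varga→Lot C ($172), Huang→Lot G ($153), Ivanova→Lot E ($119), Santos→Lot D ($170) — total 140+106+172+153+119+170 = $860.
Row-greedy (each collector in turn takes its best remaining lot) gives $767, worse by 93.

Maximum total: $860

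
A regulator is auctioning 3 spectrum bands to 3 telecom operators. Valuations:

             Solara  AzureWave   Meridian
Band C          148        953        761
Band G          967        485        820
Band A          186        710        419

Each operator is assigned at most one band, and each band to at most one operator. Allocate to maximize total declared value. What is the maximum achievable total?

This is a one-to-one assignment (maximum-weight bipartite matching).
Optimal: Solara→Band G ($967M), AzureWave→Band A ($710M), Meridian→Band C ($761M) — total 967+710+761 = $2438M.
Next-best assignment: Solara→Band G, AzureWave→Band C, Meridian→Band A = $2339M.
No other one-to-one assignment exceeds $2438M.

Max total: $2438M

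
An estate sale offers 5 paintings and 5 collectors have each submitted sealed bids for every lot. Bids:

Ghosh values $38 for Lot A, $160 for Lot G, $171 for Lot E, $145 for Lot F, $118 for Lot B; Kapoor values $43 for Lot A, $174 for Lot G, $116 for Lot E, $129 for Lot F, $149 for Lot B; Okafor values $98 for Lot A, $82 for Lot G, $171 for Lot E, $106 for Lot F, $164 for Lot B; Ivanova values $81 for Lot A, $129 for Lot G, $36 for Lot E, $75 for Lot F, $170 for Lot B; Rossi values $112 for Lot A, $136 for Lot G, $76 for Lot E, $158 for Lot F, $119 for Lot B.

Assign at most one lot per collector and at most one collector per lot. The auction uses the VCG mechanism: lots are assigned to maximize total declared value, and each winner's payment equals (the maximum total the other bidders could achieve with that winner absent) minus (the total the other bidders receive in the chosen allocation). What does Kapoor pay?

Kapoor pays $61.

Efficient allocation: Ghosh→Lot F ($145), Kapoor→Lot G ($174), Okafor→Lot E ($171), Ivanova→Lot B ($170), Rossi→Lot A ($112); total welfare W = $772.
Kapoor receives Lot G at value $174, so the others get W − 174 = $598.
Without Kapoor: best allocation of the remaining 4 bidders over all 5 lots is Ghosh→Lot G ($160), Okafor→Lot E ($171), Ivanova→Lot B ($170), Rossi→Lot F ($158), total $659.
VCG payment = (others' best without Kapoor) − (others' welfare with Kapoor) = 659 − 598 = $61.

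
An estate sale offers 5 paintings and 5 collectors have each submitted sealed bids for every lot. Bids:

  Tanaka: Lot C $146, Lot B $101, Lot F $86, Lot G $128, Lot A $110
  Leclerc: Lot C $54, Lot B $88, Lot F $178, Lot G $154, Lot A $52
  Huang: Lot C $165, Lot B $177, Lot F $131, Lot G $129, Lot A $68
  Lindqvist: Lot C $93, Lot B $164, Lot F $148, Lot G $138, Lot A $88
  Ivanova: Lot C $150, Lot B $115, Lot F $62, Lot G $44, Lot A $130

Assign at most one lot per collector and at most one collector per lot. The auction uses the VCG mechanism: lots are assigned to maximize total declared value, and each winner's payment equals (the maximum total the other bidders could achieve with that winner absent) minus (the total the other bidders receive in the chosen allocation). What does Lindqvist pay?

Lindqvist pays $2.

Efficient allocation: Tanaka→Lot C ($146), Leclerc→Lot F ($178), Huang→Lot B ($177), Lindqvist→Lot G ($138), Ivanova→Lot A ($130); total welfare W = $769.
Lindqvist receives Lot G at value $138, so the others get W − 138 = $631.
Without Lindqvist: best allocation of the remaining 4 bidders over all 5 lots is Tanaka→Lot G ($128), Leclerc→Lot F ($178), Huang→Lot B ($177), Ivanova→Lot C ($150), total $633.
VCG payment = (others' best without Lindqvist) − (others' welfare with Lindqvist) = 633 − 631 = $2.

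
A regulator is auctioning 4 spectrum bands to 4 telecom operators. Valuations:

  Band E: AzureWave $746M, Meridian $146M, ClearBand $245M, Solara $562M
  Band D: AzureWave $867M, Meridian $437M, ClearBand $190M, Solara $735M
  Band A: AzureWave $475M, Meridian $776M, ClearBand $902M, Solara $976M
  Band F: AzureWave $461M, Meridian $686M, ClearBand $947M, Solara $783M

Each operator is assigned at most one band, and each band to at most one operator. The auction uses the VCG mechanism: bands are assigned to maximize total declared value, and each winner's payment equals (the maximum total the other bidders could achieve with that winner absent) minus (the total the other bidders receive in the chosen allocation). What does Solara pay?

Solara pays $121M.

Efficient allocation: AzureWave→Band E ($746M), Meridian→Band A ($776M), ClearBand→Band F ($947M), Solara→Band D ($735M); total welfare W = $3204M.
Solara receives Band D at value $735M, so the others get W − 735 = $2469M.
Without Solara: best allocation of the remaining 3 bidders over all 4 bands is AzureWave→Band D ($867M), Meridian→Band A ($776M), ClearBand→Band F ($947M), total $2590M.
VCG payment = (others' best without Solara) − (others' welfare with Solara) = 2590 − 2469 = $121M.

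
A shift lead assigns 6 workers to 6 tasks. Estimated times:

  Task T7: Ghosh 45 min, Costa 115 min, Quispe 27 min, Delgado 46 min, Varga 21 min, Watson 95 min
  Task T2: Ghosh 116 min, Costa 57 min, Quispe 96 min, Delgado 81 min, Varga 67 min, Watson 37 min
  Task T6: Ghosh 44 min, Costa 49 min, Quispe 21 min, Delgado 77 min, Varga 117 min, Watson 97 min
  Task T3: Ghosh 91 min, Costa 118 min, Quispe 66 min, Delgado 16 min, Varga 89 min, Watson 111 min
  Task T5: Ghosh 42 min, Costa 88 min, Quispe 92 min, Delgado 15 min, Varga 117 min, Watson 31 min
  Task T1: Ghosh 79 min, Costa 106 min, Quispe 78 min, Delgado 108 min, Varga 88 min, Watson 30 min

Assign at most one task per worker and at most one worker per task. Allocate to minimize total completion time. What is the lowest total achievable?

Optimal: Ghosh→Task T5 (42 min), Costa→Task T2 (57 min), Quispe→Task T6 (21 min), Delgado→Task T3 (16 min), Varga→Task T7 (21 min), Watson→Task T1 (30 min) — total 42+57+21+16+21+30 = 187 min.
Row-greedy (each worker in turn takes its cheapest remaining task) gives 231 min, worse by 44.
Next-best assignment: Ghosh→Task T1, Costa→Task T2, Quispe→Task T6, Delgado→Task T3, Varga→Task T7, Watson→Task T5 = 225 min.
Swapping Varga↔Watson (Varga→Task T1 88 min, Watson→Task T7 95 min) adds 132.

Min total: 187 min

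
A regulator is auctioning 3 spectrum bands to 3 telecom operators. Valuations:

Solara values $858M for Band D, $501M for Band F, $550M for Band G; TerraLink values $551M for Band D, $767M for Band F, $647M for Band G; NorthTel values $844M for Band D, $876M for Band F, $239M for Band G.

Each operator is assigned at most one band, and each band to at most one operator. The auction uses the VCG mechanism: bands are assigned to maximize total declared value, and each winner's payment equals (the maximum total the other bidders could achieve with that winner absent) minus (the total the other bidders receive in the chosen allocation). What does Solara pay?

Solara pays $88M.

Efficient allocation: Solara→Band D ($858M), TerraLink→Band G ($647M), NorthTel→Band F ($876M); total welfare W = $2381M.
Solara receives Band D at value $858M, so the others get W − 858 = $1523M.
Without Solara: best allocation of the remaining 2 bidders over all 3 bands is TerraLink→Band F ($767M), NorthTel→Band D ($844M), total $1611M.
VCG payment = (others' best without Solara) − (others' welfare with Solara) = 1611 − 1523 = $88M.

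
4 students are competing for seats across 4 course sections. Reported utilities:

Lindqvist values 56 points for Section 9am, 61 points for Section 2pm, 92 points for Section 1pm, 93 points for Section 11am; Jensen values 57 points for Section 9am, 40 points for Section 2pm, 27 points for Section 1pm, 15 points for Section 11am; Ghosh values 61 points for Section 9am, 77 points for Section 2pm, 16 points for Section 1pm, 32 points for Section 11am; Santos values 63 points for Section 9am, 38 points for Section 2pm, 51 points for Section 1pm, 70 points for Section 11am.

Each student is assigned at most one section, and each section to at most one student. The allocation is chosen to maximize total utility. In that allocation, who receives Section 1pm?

Lindqvist receives Section 1pm.

This is the linear assignment problem.
Optimal: Lindqvist→Section 1pm (92 points), Jensen→Section 9am (57 points), Ghosh→Section 2pm (77 points), Santos→Section 11am (70 points) — total 92+57+77+70 = 296 points.
Column-greedy (each section in turn goes to its best remaining student) gives 247 points, worse by 49.
Lindqvist's own top section is Section 11am (93 points), but forcing Lindqvist→Section 11am and reassigning the rest optimally gives only 278 points — worse by 18.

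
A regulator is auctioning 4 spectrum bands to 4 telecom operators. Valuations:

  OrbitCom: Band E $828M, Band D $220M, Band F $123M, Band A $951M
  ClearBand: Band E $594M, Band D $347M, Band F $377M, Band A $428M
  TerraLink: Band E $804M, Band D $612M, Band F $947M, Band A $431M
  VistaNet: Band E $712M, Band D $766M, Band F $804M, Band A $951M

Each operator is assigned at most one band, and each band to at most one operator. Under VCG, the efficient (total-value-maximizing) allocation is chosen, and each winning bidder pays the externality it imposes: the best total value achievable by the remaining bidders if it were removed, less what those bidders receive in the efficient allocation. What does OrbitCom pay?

OrbitCom pays $185M.

Efficient allocation: OrbitCom→Band A ($951M), ClearBand→Band E ($594M), TerraLink→Band F ($947M), VistaNet→Band D ($766M); total welfare W = $3258M.
OrbitCom receives Band A at value $951M, so the others get W − 951 = $2307M.
Without OrbitCom: best allocation of the remaining 3 bidders over all 4 bands is ClearBand→Band E ($594M), TerraLink→Band F ($947M), VistaNet→Band A ($951M), total $2492M.
VCG payment = (others' best without OrbitCom) − (others' welfare with OrbitCom) = 2492 − 2307 = $185M.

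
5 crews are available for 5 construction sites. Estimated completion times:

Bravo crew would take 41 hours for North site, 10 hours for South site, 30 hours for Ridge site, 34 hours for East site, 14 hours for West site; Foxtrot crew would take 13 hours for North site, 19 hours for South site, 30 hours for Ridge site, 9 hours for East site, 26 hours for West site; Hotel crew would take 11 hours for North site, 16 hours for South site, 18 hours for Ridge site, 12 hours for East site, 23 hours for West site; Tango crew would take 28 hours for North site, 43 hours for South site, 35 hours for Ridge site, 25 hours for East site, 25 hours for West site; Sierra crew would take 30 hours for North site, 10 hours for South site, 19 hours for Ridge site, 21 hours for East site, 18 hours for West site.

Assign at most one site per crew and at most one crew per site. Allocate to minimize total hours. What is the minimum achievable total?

This is a one-to-one assignment (minimum-cost bipartite matching).
Optimal: Bravo crew→South site (10 hours), Foxtrot crew→East site (9 hours), Hotel crew→North site (11 hours), Tango crew→West site (25 hours), Sierra crew→Ridge site (19 hours) — total 10+9+11+25+19 = 74 hours.
Next-best assignment: Bravo crew→South site, Foxtrot crew→North site, Hotel crew→East site, Tango crew→West site, Sierra crew→Ridge site = 79 hours.
Swapping Hotel crew↔Sierra crew (Hotel crew→Ridge site 18 hours, Sierra crew→North site 30 hours) adds 18.
Every other assignment is strictly worse.

Min total: 74 hours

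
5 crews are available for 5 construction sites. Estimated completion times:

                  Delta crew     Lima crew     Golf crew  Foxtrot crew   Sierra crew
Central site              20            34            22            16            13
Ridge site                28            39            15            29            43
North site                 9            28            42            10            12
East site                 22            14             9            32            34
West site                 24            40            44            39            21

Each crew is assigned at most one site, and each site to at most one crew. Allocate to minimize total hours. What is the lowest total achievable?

This is a one-to-one assignment (minimum-cost bipartite matching).
Optimal: Delta crew→North site (9 hours), Lima crew→East site (14 hours), Golf crew→Ridge site (15 hours), Foxtrot crew→Central site (16 hours), Sierra crew→West site (21 hours) — total 9+14+15+16+21 = 75 hours.
Column-greedy (each site in turn goes to its cheapest remaining crew) gives 90 hours, worse by 15.
Swapping Foxtrot crew↔Golf crew (Foxtrot crew→Ridge site 29 hours, Golf crew→Central site 22 hours) adds 20.
No other one-to-one assignment undercuts 75 hours.

Min total: 75 hours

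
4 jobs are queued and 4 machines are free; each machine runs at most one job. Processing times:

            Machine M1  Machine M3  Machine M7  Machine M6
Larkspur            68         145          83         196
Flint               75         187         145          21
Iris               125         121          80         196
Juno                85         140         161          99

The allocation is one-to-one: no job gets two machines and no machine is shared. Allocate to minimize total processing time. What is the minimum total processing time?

Treat this as an assignment problem: match each job to one machine.
Optimal: Larkspur→Machine M1 (68 min), Flint→Machine M6 (21 min), Iris→Machine M7 (80 min), Juno→Machine M3 (140 min) — total 68+21+80+140 = 309 min.
Column-greedy (each machine in turn goes to its cheapest remaining job) gives 433 min, worse by 124.
Swapping Larkspur↔Flint (Larkspur→Machine M6 196 min, Flint→Machine M1 75 min) adds 182.
Checked against all permutations: 309 min is optimal.

Minimum total: 309 min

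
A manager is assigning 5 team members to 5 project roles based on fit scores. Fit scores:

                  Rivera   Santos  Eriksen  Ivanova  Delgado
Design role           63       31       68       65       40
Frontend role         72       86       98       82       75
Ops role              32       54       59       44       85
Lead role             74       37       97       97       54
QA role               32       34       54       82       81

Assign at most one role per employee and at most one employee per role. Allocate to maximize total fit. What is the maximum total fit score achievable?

Optimal: Rivera→Design role (63 pts), Santos→Frontend role (86 pts), Eriksen→Lead role (97 pts), Ivanova→QA role (82 pts), Delgado→Ops role (85 pts) — total 63+86+97+82+85 = 413 pts.
Row-greedy (each employee in turn takes its best remaining role) gives 395 pts, worse by 18.
Swapping Santos↔Rivera (Santos→Design role 31 pts, Rivera→Frontend role 72 pts) loses 46.

Max total: 413 pts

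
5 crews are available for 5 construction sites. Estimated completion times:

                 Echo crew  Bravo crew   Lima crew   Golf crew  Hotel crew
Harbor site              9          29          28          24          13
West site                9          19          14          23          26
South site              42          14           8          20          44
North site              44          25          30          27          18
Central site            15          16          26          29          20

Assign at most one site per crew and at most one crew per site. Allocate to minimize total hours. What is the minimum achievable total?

Min total: 73 hours

Treat this as an assignment problem: match each crew to one site.
Optimal: Echo crew→West site (9 hours), Bravo crew→Central site (16 hours), Lima crew→South site (8 hours), Golf crew→North site (27 hours), Hotel crew→Harbor site (13 hours) — total 9+16+8+27+13 = 73 hours.
Row-greedy (each crew in turn takes its cheapest remaining site) gives 84 hours, worse by 11.
Swapping Echo crew↔Lima crew (Echo crew→South site 42 hours, Lima crew→West site 14 hours) adds 39.
Checked against all permutations: 73 hours is optimal.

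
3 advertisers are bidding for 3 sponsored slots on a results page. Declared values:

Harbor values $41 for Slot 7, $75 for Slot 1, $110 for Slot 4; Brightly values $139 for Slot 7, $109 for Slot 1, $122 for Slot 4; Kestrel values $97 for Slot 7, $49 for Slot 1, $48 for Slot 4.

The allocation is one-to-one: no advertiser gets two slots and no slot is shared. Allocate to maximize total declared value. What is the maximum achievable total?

Treat this as an assignment problem: match each advertiser to one slot.
Optimal: Harbor→Slot 4 ($110), Brightly→Slot 1 ($109), Kestrel→Slot 7 ($97) — total 110+109+97 = $316.

Maximum total: $316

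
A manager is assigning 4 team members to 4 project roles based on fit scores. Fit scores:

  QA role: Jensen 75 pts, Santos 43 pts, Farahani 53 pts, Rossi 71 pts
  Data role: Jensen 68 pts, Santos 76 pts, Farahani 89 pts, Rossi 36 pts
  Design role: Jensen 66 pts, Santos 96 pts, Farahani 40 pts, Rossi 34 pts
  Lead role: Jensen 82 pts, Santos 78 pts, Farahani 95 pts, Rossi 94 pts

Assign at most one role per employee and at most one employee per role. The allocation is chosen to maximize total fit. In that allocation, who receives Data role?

Optimal: Jensen→QA role (75 pts), Santos→Design role (96 pts), Farahani→Data role (89 pts), Rossi→Lead role (94 pts) — total 75+96+89+94 = 354 pts.
Row-greedy (each employee in turn takes its best remaining role) gives 338 pts, worse by 16.
Farahani's own top role is Lead role (95 pts), but forcing Farahani→Lead role and reassigning the rest optimally gives only 330 pts — worse by 24.

Farahani receives Data role.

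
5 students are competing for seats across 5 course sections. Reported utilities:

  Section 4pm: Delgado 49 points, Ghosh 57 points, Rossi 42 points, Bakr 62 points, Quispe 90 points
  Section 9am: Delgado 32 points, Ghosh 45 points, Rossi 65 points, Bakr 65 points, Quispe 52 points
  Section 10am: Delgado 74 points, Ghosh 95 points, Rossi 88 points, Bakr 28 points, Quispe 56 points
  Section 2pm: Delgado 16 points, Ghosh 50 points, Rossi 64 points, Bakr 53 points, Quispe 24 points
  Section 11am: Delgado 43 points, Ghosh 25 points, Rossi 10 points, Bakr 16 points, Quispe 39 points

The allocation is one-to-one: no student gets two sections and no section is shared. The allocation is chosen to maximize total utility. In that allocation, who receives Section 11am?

Treat this as an assignment problem: match each student to one section.
Optimal: Delgado→Section 11am (43 points), Ghosh→Section 10am (95 points), Rossi→Section 2pm (64 points), Bakr→Section 9am (65 points), Quispe→Section 4pm (90 points) — total 43+95+64+65+90 = 357 points.
Row-greedy (each student in turn takes its best remaining section) gives 288 points, worse by 69.
Next-best assignment: Delgado→Section 11am, Ghosh→Section 10am, Rossi→Section 9am, Bakr→Section 2pm, Quispe→Section 4pm = 346 points.
No other one-to-one assignment exceeds 357 points.
Delgado's own top section is Section 10am (74 points), but forcing Delgado→Section 10am and reassigning the rest optimally gives only 318 points — worse by 39.

Delgado receives Section 11am.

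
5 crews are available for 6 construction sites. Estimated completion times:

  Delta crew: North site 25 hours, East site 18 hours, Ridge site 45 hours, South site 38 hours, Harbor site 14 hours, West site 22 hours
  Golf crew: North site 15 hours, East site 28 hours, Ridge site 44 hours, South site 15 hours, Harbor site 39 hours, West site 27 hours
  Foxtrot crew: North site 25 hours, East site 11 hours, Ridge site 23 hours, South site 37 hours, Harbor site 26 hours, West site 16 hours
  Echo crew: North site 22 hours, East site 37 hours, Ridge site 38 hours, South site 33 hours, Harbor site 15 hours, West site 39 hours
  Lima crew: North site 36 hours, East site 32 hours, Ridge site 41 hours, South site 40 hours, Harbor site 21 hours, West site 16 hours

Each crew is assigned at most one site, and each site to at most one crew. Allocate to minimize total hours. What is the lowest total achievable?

Optimal: Delta crew→Harbor site (14 hours), Golf crew→South site (15 hours), Foxtrot crew→East site (11 hours), Echo crew→North site (22 hours), Lima crew→West site (16 hours) — total 14+15+11+22+16 = 78 hours.
Row-greedy (each crew in turn takes its cheapest remaining site) gives 89 hours, worse by 11.
Next-best assignment: Delta crew→North site, Golf crew→South site, Foxtrot crew→East site, Echo crew→Harbor site, Lima crew→West site = 82 hours.

Minimum total: 78 hours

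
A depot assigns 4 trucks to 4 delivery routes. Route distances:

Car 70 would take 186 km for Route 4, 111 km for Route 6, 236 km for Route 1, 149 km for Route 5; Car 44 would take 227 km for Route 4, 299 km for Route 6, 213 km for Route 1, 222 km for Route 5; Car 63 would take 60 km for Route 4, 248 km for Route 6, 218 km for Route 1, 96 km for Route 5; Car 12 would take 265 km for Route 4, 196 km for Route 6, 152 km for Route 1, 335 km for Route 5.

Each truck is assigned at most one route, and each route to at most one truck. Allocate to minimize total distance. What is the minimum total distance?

Min total: 545 km

Optimal: Car 70→Route 6 (111 km), Car 44→Route 5 (222 km), Car 63→Route 4 (60 km), Car 12→Route 1 (152 km) — total 111+222+60+152 = 545 km.
Row-greedy (each truck in turn takes its cheapest remaining route) gives 719 km, worse by 174.
Swapping Car 63↔Car 70 (Car 63→Route 6 248 km, Car 70→Route 4 186 km) adds 263.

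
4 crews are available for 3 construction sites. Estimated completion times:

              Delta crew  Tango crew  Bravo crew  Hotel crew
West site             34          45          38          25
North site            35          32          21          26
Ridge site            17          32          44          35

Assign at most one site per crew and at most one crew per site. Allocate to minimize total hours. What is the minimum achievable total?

Optimal: Hotel crew→West site (25 hours), Bravo crew→North site (21 hours), Delta crew→Ridge site (17 hours) — total 25+21+17 = 63 hours.
Row-greedy (each crew in turn takes its cheapest remaining site) gives 87 hours, worse by 24.
Checked against all permutations: 63 hours is optimal.

Minimum total: 63 hours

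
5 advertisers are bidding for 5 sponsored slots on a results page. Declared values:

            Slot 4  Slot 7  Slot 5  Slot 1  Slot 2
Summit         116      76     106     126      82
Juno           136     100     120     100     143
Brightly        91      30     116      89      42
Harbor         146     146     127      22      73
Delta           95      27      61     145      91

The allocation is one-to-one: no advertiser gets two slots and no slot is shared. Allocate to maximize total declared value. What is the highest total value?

Treat this as an assignment problem: match each advertiser to one slot.
Optimal: Summit→Slot 4 ($116), Juno→Slot 2 ($143), Brightly→Slot 5 ($116), Harbor→Slot 7 ($146), Delta→Slot 1 ($145) — total 116+143+116+146+145 = $666.
Checked against all permutations: $666 is optimal.

Maximum total: $666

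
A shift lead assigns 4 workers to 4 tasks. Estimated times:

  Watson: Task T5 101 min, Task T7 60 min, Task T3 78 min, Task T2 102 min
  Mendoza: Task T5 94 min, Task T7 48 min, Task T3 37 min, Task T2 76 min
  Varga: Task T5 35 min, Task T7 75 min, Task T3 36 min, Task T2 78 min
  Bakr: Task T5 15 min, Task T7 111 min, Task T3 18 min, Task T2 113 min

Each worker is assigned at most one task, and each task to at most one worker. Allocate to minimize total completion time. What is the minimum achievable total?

Optimal: Watson→Task T7 (60 min), Mendoza→Task T2 (76 min), Varga→Task T3 (36 min), Bakr→Task T5 (15 min) — total 60+76+36+15 = 187 min.
Column-greedy (each task in turn goes to its cheapest remaining worker) gives 201 min, worse by 14.

Minimum total: 187 min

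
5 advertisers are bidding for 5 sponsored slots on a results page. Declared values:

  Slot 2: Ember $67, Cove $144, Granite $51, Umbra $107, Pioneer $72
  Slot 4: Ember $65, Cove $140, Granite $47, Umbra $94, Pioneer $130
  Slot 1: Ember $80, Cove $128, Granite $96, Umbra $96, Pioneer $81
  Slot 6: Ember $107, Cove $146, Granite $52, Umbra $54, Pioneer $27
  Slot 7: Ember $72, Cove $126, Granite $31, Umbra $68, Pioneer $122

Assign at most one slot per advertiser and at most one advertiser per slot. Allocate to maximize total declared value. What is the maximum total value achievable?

Optimal: Ember→Slot 6 ($107), Cove→Slot 4 ($140), Granite→Slot 1 ($96), Umbra→Slot 2 ($107), Pioneer→Slot 7 ($122) — total 107+140+96+107+122 = $572.
Row-greedy (each advertiser in turn takes its best remaining slot) gives $563, worse by 9.

Maximum total: $572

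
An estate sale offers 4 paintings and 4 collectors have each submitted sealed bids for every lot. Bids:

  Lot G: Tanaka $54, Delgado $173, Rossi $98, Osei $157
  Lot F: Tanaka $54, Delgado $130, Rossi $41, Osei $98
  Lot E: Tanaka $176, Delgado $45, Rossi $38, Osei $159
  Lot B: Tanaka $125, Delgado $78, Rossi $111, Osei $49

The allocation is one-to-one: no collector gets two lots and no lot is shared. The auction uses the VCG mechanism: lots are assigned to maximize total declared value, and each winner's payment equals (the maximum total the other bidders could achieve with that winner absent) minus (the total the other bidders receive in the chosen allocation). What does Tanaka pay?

Tanaka pays $45.

Efficient allocation: Tanaka→Lot E ($176), Delgado→Lot F ($130), Rossi→Lot B ($111), Osei→Lot G ($157); total welfare W = $574.
Tanaka receives Lot E at value $176, so the others get W − 176 = $398.
Without Tanaka: best allocation of the remaining 3 bidders over all 4 lots is Delgado→Lot G ($173), Rossi→Lot B ($111), Osei→Lot E ($159), total $443.
VCG payment = (others' best without Tanaka) − (others' welfare with Tanaka) = 443 − 398 = $45.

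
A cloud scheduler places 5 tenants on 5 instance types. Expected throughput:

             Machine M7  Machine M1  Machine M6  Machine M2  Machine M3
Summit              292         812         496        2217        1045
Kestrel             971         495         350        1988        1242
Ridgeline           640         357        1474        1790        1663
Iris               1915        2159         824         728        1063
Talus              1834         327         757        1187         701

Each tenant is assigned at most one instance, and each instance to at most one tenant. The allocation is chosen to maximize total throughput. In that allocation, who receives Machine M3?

Treat this as an assignment problem: match each tenant to one instance.
Optimal: Summit→Machine M2 (2217 ops/s), Kestrel→Machine M3 (1242 ops/s), Ridgeline→Machine M6 (1474 ops/s), Iris→Machine M1 (2159 ops/s), Talus→Machine M7 (1834 ops/s) — total 2217+1242+1474+2159+1834 = 8926 ops/s.
Column-greedy (each instance in turn goes to its best remaining tenant) gives 6890 ops/s, worse by 2036.
Next-best assignment: Summit→Machine M3, Kestrel→Machine M2, Ridgeline→Machine M6, Iris→Machine M1, Talus→Machine M7 = 8500 ops/s.
Kestrel's own top instance is Machine M2 (1988 ops/s), but forcing Kestrel→Machine M2 and reassigning the rest optimally gives only 8500 ops/s — worse by 426.

Kestrel receives Machine M3.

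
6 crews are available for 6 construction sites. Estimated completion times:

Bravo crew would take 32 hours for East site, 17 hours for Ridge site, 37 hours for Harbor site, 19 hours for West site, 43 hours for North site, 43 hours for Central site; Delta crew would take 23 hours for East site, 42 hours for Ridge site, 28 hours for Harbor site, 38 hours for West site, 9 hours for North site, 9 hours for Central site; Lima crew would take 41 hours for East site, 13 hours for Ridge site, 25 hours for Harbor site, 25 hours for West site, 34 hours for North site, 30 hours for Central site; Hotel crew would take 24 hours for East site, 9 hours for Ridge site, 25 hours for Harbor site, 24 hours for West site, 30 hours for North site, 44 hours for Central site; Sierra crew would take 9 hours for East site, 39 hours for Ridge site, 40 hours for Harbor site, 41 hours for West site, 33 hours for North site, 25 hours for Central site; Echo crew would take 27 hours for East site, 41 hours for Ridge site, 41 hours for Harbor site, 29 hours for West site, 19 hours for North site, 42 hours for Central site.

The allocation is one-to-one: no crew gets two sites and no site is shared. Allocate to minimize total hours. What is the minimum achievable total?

Optimal: Bravo crew→West site (19 hours), Delta crew→Central site (9 hours), Lima crew→Harbor site (25 hours), Hotel crew→Ridge site (9 hours), Sierra crew→East site (9 hours), Echo crew→North site (19 hours) — total 19+9+25+9+9+19 = 90 hours.
Row-greedy (each crew in turn takes its cheapest remaining site) gives 129 hours, worse by 39.
Next-best assignment: Bravo crew→West site, Delta crew→Central site, Lima crew→Ridge site, Hotel crew→Harbor site, Sierra crew→East site, Echo crew→North site = 94 hours.
Every other assignment is strictly worse.

Min total: 90 hours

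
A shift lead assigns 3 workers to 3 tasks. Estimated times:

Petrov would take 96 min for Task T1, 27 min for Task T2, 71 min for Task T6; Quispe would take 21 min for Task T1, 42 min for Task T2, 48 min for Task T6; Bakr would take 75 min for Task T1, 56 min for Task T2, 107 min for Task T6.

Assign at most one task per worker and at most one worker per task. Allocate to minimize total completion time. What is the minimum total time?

Optimal: Petrov→Task T6 (71 min), Quispe→Task T1 (21 min), Bakr→Task T2 (56 min) — total 71+21+56 = 148 min.
Min-entry greedy (repeatedly take the single cheapest remaining cell) gives 155 min, worse by 7.
Next-best assignment: Petrov→Task T2, Quispe→Task T6, Bakr→Task T1 = 150 min.
No other one-to-one assignment undercuts 148 min.

Min total: 148 min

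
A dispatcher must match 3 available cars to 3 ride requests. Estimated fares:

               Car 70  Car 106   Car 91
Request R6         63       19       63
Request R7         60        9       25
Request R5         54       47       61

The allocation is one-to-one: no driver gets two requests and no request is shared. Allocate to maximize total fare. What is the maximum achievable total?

This is a one-to-one assignment (maximum-weight bipartite matching).
Optimal: Car 70→Request R7 ($60), Car 106→Request R5 ($47), Car 91→Request R6 ($63) — total 60+47+63 = $170.
Row-greedy (each driver in turn takes its best remaining request) gives $135, worse by 35.

Maximum total: $170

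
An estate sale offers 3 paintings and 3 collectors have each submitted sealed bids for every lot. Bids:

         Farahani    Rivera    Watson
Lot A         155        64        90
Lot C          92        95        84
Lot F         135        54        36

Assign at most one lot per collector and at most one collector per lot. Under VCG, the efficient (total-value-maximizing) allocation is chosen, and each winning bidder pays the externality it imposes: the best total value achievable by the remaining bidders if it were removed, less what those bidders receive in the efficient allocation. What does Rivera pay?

Rivera pays $14.

Efficient allocation: Farahani→Lot F ($135), Rivera→Lot C ($95), Watson→Lot A ($90); total welfare W = $320.
Rivera receives Lot C at value $95, so the others get W − 95 = $225.
Without Rivera: best allocation of the remaining 2 bidders over all 3 lots is Farahani→Lot A ($155), Watson→Lot C ($84), total $239.
VCG payment = (others' best without Rivera) − (others' welfare with Rivera) = 239 − 225 = $14.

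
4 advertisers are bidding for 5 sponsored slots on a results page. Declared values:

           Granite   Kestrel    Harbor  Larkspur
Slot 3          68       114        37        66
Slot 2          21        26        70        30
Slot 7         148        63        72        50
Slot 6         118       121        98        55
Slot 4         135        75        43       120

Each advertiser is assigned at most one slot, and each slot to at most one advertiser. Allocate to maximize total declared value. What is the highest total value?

Max total: $480

Optimal: Granite→Slot 7 ($148), Kestrel→Slot 3 ($114), Harbor→Slot 6 ($98), Larkspur→Slot 4 ($120) — total 148+114+98+120 = $480.
Row-greedy (each advertiser in turn takes its best remaining slot) gives $459, worse by 21.
Next-best assignment: Granite→Slot 7, Kestrel→Slot 6, Harbor→Slot 2, Larkspur→Slot 4 = $459.
No other one-to-one assignment exceeds $480.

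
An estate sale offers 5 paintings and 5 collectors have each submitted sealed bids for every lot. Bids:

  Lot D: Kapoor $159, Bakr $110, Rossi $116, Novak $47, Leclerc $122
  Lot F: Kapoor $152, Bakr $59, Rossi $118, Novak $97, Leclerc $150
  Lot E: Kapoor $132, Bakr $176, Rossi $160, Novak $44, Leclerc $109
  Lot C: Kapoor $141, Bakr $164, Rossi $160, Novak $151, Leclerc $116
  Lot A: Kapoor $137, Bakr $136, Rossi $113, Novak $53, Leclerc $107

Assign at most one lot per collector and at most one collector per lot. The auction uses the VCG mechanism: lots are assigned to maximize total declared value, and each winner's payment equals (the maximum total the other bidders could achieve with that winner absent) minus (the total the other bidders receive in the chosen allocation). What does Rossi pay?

Efficient allocation: Kapoor→Lot D ($159), Bakr→Lot A ($136), Rossi→Lot E ($160), Novak→Lot C ($151), Leclerc→Lot F ($150); total welfare W = $756.
Rossi receives Lot E at value $160, so the others get W − 160 = $596.
Without Rossi: best allocation of the remaining 4 bidders over all 5 lots is Kapoor→Lot D ($159), Bakr→Lot E ($176), Novak→Lot C ($151), Leclerc→Lot F ($150), total $636.
VCG payment = (others' best without Rossi) − (others' welfare with Rossi) = 636 − 596 = $40.

Rossi pays $40.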